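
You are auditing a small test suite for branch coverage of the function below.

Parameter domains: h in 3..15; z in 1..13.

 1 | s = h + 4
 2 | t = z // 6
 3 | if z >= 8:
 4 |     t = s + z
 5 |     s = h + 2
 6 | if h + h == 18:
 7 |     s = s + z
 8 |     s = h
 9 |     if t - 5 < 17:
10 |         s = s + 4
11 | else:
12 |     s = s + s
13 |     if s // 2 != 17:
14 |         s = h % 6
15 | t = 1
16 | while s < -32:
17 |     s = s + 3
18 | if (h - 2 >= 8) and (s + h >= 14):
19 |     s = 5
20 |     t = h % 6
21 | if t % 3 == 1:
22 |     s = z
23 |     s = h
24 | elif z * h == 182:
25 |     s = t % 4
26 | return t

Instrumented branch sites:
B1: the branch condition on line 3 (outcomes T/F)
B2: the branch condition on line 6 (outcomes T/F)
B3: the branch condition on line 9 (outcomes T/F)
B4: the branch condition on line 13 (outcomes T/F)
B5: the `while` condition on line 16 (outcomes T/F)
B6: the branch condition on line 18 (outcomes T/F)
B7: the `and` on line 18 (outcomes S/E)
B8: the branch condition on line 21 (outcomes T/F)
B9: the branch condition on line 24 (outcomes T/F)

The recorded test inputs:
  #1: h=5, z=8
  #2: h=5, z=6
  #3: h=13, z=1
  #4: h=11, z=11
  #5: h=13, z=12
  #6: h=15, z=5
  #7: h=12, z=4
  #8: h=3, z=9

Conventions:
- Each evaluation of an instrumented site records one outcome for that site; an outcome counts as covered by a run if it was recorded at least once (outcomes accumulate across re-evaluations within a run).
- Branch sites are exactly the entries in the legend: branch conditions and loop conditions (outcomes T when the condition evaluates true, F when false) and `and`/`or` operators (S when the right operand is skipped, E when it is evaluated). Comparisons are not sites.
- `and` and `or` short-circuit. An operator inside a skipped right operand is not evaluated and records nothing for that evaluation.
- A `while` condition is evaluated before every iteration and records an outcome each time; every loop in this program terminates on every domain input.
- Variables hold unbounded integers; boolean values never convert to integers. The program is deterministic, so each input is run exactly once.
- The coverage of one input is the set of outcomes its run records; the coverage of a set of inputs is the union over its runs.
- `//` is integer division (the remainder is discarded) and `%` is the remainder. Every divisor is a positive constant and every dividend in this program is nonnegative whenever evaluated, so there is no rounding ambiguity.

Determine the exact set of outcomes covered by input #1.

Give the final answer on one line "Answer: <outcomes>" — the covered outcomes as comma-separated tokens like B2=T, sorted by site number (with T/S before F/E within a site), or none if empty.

Event log for input #1 (h=5, z=8):
  B1->T, B2->F, B4->T, B5->F, B7->S, B6->F, B8->T
collecting distinct outcomes: B1=T, B2=F, B4=T, B5=F, B6=F, B7=S, B8=T

Answer: B1=T, B2=F, B4=T, B5=F, B6=F, B7=S, B8=T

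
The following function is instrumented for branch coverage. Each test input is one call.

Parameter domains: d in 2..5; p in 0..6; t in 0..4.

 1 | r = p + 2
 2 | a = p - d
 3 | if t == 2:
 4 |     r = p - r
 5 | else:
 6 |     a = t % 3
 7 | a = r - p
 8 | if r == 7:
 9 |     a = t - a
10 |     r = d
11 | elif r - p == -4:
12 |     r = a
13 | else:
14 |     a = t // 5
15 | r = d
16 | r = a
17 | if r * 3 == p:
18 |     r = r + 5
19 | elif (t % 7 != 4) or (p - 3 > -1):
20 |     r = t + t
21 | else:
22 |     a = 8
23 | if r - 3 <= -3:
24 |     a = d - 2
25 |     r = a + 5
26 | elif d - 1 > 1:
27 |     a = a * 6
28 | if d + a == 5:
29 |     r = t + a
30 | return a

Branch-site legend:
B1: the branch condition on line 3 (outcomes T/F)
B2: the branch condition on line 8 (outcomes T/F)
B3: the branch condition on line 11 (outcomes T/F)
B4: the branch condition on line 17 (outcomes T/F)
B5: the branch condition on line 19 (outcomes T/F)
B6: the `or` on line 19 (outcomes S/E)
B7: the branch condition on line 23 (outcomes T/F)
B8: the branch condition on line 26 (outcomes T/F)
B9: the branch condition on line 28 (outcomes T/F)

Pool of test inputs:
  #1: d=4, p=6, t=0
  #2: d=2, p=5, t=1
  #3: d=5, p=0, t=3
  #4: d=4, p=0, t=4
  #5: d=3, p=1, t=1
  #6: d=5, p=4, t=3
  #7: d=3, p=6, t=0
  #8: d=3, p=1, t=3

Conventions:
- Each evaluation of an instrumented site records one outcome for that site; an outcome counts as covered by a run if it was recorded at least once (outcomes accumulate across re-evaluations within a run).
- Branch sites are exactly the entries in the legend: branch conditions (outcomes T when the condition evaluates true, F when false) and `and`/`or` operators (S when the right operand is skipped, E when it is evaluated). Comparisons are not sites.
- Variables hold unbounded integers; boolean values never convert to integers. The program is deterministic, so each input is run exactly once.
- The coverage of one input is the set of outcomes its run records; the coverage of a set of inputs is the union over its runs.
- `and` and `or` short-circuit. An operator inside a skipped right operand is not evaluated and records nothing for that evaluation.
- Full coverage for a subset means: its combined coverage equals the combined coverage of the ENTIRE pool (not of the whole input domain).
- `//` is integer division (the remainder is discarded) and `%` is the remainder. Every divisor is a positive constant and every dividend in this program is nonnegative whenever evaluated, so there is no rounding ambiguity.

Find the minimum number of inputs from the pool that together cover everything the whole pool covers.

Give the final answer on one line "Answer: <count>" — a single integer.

test 1 (d=4, p=6, t=0) fires B1->F, B2->F, B3->F, B4->F, B6->S, B5->T, B7->T, B9->F; hits B1=F, B2=F, B3=F, B4=F, B5=T, B6=S, B7=T, B9=F
test 2 (d=2, p=5, t=1) fires B1->F, B2->T, B4->F, B6->S, B5->T, B7->F, B8->F, B9->F; hits B1=F, B2=T, B4=F, B5=T, B6=S, B7=F, B8=F, B9=F
test 3 (d=5, p=0, t=3) fires B1->F, B2->F, B3->F, B4->T, B7->F, B8->T, B9->T; hits B1=F, B2=F, B3=F, B4=T, B7=F, B8=T, B9=T
test 4 (d=4, p=0, t=4) fires B1->F, B2->F, B3->F, B4->T, B7->F, B8->T, B9->F; hits B1=F, B2=F, B3=F, B4=T, B7=F, B8=T, B9=F
test 5 (d=3, p=1, t=1) fires B1->F, B2->F, B3->F, B4->F, B6->S, B5->T, B7->F, B8->T, B9->F; hits B1=F, B2=F, B3=F, B4=F, B5=T, B6=S, B7=F, B8=T, B9=F
test 6 (d=5, p=4, t=3) fires B1->F, B2->F, B3->F, B4->F, B6->S, B5->T, B7->F, B8->T, B9->T; hits B1=F, B2=F, B3=F, B4=F, B5=T, B6=S, B7=F, B8=T, B9=T
test 7 (d=3, p=6, t=0) fires B1->F, B2->F, B3->F, B4->F, B6->S, B5->T, B7->T, B9->F; hits B1=F, B2=F, B3=F, B4=F, B5=T, B6=S, B7=T, B9=F
test 8 (d=3, p=1, t=3) fires B1->F, B2->F, B3->F, B4->F, B6->S, B5->T, B7->F, B8->T, B9->F; hits B1=F, B2=F, B3=F, B4=F, B5=T, B6=S, B7=F, B8=T, B9=F
the full pool covers 14 outcomes: B1=F, B2=T, B2=F, B3=F, B4=T, B4=F, B5=T, B6=S, B7=T, B7=F, B8=T, B8=F, B9=T, B9=F
every size-1 subset falls short of the 14 outcomes (best: 9/14)
every size-2 subset falls short of the 14 outcomes (best: 13/14)
inputs {1, 2, 3} (size 3) cover everything; no size-3 subset with a lexicographically smaller index list covers all 14

Answer: 3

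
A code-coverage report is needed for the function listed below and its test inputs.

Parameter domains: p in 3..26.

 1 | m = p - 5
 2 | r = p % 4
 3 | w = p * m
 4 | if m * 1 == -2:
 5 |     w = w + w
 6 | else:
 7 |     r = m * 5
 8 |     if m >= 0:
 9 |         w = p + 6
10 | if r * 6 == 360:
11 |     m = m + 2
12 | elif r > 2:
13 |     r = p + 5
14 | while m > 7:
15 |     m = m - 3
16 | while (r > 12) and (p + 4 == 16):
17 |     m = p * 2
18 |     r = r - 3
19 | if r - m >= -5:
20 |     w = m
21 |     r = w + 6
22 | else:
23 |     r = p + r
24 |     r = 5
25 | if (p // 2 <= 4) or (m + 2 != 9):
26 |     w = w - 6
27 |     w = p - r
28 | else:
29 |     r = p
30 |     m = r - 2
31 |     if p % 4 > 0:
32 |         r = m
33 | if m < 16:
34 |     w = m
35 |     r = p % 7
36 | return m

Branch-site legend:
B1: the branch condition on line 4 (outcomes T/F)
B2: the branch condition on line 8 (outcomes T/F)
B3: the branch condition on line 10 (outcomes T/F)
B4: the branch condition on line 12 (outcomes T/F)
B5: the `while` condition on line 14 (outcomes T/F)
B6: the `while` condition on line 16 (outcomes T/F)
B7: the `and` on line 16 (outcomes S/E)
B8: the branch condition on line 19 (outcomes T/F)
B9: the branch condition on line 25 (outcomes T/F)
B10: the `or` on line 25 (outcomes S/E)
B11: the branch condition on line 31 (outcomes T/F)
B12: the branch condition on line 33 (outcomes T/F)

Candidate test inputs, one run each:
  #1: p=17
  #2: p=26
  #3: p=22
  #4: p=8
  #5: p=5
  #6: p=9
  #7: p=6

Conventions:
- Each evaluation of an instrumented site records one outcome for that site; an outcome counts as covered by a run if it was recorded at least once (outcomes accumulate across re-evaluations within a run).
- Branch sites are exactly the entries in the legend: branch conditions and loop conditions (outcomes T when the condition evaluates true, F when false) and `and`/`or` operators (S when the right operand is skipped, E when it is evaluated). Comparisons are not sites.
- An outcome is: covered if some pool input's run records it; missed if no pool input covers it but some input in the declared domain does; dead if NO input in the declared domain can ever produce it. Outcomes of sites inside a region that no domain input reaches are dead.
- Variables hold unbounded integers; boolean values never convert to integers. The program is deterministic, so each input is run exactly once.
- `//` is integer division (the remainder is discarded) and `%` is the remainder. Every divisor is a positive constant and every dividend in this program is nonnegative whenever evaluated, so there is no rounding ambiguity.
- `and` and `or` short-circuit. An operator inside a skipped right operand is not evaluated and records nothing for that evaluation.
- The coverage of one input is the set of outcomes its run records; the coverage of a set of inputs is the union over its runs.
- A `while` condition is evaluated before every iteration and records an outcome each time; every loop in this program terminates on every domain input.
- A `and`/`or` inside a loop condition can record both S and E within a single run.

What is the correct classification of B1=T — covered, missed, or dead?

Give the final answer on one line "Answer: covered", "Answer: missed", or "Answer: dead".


no pool input records B1=T
but domain input (p=3) does record it -> reachable, so missed
Answer: missed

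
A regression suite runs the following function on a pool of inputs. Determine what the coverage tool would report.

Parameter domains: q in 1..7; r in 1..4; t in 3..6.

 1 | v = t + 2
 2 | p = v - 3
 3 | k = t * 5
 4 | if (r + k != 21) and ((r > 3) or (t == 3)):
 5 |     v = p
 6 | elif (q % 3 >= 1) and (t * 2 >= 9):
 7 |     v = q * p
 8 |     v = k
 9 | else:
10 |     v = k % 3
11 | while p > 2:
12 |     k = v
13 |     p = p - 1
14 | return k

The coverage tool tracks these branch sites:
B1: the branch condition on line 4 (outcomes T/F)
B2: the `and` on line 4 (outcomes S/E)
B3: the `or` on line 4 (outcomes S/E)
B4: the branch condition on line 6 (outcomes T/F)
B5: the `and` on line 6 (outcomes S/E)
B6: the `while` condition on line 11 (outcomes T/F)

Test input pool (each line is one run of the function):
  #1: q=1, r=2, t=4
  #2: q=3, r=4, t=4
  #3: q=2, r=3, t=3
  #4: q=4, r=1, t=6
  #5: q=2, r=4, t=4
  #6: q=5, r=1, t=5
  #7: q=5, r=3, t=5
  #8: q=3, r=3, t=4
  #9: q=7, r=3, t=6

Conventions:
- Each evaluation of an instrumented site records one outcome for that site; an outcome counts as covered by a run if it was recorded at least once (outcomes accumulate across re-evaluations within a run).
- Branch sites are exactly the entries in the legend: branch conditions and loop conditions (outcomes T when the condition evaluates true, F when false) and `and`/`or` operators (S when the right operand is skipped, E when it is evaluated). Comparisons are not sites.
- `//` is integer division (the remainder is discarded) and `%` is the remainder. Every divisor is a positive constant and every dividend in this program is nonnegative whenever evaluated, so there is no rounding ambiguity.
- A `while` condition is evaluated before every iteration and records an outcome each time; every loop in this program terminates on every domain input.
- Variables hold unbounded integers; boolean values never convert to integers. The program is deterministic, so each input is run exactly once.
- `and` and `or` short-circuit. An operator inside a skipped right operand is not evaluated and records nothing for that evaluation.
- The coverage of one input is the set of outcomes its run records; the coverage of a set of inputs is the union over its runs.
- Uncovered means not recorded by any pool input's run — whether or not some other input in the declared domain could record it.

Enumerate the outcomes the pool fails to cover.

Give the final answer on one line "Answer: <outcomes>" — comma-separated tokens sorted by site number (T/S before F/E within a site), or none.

input #1 (q=1, r=2, t=4): covers B1=F, B2=E, B3=E, B4=F, B5=E, B6=T, B6=F
input #2 (q=3, r=4, t=4): covers B1=T, B2=E, B3=S, B6=T, B6=F
input #3 (q=2, r=3, t=3): covers B1=T, B2=E, B3=E, B6=F
input #4 (q=4, r=1, t=6): covers B1=F, B2=E, B3=E, B4=T, B5=E, B6=T, B6=F
input #5 (q=2, r=4, t=4): covers B1=T, B2=E, B3=S, B6=T, B6=F
input #6 (q=5, r=1, t=5): covers B1=F, B2=E, B3=E, B4=T, B5=E, B6=T, B6=F
input #7 (q=5, r=3, t=5): covers B1=F, B2=E, B3=E, B4=T, B5=E, B6=T, B6=F
input #8 (q=3, r=3, t=4): covers B1=F, B2=E, B3=E, B4=F, B5=S, B6=T, B6=F
input #9 (q=7, r=3, t=6): covers B1=F, B2=E, B3=E, B4=T, B5=E, B6=T, B6=F
union over the pool: B1=T, B1=F, B2=E, B3=S, B3=E, B4=T, B4=F, B5=S, B5=E, B6=T, B6=F
uncovered (1 of 12): B2=S

Answer: B2=S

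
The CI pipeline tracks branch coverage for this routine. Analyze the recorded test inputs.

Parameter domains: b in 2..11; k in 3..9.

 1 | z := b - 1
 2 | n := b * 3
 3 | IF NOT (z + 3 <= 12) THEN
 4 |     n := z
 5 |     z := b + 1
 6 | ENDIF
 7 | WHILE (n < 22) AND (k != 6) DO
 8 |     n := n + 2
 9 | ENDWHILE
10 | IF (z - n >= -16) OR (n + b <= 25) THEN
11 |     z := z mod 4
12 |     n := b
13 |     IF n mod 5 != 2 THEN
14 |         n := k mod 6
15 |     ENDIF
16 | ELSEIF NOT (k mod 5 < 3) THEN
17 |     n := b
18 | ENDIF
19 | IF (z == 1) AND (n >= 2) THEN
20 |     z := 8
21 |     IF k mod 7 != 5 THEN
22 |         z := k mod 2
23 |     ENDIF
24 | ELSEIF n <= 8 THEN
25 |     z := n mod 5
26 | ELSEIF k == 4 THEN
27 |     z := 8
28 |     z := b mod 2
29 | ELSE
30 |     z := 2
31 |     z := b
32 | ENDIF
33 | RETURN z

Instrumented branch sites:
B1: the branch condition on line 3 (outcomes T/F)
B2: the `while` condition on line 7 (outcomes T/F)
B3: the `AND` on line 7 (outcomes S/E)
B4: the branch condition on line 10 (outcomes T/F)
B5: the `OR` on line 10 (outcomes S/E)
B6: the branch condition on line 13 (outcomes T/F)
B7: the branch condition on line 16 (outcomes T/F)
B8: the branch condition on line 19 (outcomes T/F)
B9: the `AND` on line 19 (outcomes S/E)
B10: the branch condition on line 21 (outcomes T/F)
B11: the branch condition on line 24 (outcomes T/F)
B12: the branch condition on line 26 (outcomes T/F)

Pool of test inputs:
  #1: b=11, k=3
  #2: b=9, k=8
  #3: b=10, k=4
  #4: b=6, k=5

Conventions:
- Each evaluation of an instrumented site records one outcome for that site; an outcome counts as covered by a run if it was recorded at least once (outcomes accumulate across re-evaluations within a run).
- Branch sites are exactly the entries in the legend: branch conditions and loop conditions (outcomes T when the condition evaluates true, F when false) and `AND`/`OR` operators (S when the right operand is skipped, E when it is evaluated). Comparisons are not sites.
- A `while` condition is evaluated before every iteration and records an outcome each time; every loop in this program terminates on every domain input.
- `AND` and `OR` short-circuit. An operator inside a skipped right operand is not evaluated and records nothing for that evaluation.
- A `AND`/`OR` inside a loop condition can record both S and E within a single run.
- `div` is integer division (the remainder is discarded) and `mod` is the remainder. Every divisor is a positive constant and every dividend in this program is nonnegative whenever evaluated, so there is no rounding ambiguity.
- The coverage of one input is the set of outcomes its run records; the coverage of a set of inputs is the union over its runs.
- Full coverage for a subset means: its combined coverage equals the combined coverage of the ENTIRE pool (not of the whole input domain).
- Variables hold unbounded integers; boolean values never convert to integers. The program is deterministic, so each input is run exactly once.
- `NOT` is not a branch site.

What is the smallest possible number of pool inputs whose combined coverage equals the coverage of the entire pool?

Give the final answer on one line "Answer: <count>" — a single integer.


input #1, b=11, k=3: events B1->T, B3->E, B2->T, B3->E, B2->T, B3->E, B2->T, B3->E, B2->T, B3->E, B2->T, B3->E, B2->T, B3->S, ...; outcomes B1=T, B2=T, B2=F, B3=S, B3=E, B4=T, B5=S, B6=T, B8=F, B9=S, B11=T
input #2, b=9, k=8: events B1->F, B3->S, B2->F, B5->E, B4->F, B7->T, B9->S, B8->F, B11->F, B12->F; outcomes B1=F, B2=F, B3=S, B4=F, B5=E, B7=T, B8=F, B9=S, B11=F, B12=F
input #3, b=10, k=4: events B1->F, B3->S, B2->F, B5->E, B4->F, B7->T, B9->S, B8->F, B11->F, B12->T; outcomes B1=F, B2=F, B3=S, B4=F, B5=E, B7=T, B8=F, B9=S, B11=F, B12=T
input #4, b=6, k=5: events B1->F, B3->E, B2->T, B3->E, B2->T, B3->S, B2->F, B5->E, B4->F, B7->F, B9->S, B8->F, B11->F, B12->F; outcomes B1=F, B2=T, B2=F, B3=S, B3=E, B4=F, B5=E, B7=F, B8=F, B9=S, B11=F, B12=F
together the pool reaches 19 outcomes: B1=T, B1=F, B2=T, B2=F, B3=S, B3=E, B4=T, B4=F, B5=S, B5=E, B6=T, B7=T, B7=F, B8=F, B9=S, B11=T, B11=F, B12=T, B12=F
checked all size-1 subsets: none covers 19 outcomes (max 12/19)
checked all size-2 subsets: none covers 19 outcomes (max 17/19)
the canonical winner is {1, 3, 4}: size 3, full 19-outcome coverage, earliest index list among size-3 covers
Answer: 3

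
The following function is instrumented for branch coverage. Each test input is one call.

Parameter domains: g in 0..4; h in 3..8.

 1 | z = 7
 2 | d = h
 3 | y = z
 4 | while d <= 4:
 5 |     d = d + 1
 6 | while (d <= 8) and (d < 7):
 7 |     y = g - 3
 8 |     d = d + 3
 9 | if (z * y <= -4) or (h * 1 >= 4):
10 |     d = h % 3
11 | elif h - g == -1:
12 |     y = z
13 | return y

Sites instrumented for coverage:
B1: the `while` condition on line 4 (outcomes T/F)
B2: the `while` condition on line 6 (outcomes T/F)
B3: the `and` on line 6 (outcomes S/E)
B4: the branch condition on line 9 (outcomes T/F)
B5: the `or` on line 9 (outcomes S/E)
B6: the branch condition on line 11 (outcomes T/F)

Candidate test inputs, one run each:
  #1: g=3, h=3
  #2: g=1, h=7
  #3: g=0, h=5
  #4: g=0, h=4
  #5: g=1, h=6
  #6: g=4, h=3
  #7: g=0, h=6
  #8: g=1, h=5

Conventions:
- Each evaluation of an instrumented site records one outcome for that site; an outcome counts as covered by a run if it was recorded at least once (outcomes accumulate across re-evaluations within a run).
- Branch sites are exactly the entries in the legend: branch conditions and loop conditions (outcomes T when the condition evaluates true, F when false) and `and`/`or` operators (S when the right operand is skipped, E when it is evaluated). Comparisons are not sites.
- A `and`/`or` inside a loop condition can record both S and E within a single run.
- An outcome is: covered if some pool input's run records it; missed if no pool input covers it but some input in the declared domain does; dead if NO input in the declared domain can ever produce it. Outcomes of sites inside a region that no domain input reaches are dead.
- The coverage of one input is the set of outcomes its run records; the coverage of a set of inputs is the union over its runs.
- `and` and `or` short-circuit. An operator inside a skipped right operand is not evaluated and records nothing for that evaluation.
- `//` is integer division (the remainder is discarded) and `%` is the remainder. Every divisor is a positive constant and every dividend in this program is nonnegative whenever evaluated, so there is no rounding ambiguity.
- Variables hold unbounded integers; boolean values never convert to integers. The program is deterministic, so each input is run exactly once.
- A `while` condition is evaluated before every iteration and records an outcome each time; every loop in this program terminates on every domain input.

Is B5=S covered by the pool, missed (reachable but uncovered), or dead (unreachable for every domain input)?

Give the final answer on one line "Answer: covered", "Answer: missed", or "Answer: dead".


B5=S is recorded by pool input(s) 3, 4, 5, 7, 8 -> covered
Answer: covered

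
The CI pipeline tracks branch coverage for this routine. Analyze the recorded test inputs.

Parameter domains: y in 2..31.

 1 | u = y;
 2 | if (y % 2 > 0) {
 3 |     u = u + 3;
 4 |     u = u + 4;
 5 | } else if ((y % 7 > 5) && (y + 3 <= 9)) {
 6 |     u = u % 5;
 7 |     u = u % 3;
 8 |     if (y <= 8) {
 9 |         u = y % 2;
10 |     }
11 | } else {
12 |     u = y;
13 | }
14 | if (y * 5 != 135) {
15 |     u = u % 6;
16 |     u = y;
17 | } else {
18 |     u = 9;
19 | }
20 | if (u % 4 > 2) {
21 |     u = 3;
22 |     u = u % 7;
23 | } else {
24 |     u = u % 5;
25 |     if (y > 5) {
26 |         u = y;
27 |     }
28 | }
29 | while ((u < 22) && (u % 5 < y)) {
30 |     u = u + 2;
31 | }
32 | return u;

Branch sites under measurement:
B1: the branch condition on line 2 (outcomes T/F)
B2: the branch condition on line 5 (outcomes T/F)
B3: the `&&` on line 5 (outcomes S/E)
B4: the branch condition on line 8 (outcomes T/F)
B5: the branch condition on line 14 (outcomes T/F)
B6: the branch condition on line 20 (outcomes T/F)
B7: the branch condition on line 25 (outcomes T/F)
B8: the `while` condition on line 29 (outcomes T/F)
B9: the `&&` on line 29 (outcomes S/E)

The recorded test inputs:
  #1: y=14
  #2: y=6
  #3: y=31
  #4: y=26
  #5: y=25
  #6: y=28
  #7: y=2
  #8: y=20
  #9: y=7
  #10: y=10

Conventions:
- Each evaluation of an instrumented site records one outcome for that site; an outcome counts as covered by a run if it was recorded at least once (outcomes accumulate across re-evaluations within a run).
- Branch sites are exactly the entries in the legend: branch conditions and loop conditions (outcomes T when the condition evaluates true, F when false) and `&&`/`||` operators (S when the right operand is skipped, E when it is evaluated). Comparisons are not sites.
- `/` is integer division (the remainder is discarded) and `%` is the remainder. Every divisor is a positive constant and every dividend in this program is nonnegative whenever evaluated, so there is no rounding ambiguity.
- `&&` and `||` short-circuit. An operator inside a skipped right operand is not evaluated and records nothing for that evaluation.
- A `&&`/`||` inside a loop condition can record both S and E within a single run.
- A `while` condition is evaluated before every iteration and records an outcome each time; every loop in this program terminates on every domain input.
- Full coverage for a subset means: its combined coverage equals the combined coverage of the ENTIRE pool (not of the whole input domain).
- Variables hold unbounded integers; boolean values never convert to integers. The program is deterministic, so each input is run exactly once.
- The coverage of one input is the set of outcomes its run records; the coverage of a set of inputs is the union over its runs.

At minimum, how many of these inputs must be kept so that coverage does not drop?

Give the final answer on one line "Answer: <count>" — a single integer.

#1 (y=14) -> B1->F, B3->S, B2->F, B5->T, B6->F, B7->T, B9->E, B8->T, B9->E, B8->T, B9->E, B8->T, B9->E, B8->T, ...; covered: B1=F, B2=F, B3=S, B5=T, B6=F, B7=T, B8=T, B8=F, B9=S, B9=E
#2 (y=6) -> B1->F, B3->E, B2->T, B4->T, B5->T, B6->F, B7->T, B9->E, B8->T, B9->E, B8->T, B9->E, B8->T, B9->E, ...; covered: B1=F, B2=T, B3=E, B4=T, B5=T, B6=F, B7=T, B8=T, B8=F, B9=S, B9=E
#3 (y=31) -> B1->T, B5->T, B6->T, B9->E, B8->T, B9->E, B8->T, B9->E, B8->T, B9->E, B8->T, B9->E, B8->T, B9->E, ...; covered: B1=T, B5=T, B6=T, B8=T, B8=F, B9=S, B9=E
#4 (y=26) -> B1->F, B3->S, B2->F, B5->T, B6->F, B7->T, B9->S, B8->F; covered: B1=F, B2=F, B3=S, B5=T, B6=F, B7=T, B8=F, B9=S
#5 (y=25) -> B1->T, B5->T, B6->F, B7->T, B9->S, B8->F; covered: B1=T, B5=T, B6=F, B7=T, B8=F, B9=S
#6 (y=28) -> B1->F, B3->S, B2->F, B5->T, B6->F, B7->T, B9->S, B8->F; covered: B1=F, B2=F, B3=S, B5=T, B6=F, B7=T, B8=F, B9=S
#7 (y=2) -> B1->F, B3->S, B2->F, B5->T, B6->F, B7->F, B9->E, B8->F; covered: B1=F, B2=F, B3=S, B5=T, B6=F, B7=F, B8=F, B9=E
#8 (y=20) -> B1->F, B3->E, B2->F, B5->T, B6->F, B7->T, B9->E, B8->T, B9->S, B8->F; covered: B1=F, B2=F, B3=E, B5=T, B6=F, B7=T, B8=T, B8=F, B9=S, B9=E
#9 (y=7) -> B1->T, B5->T, B6->T, B9->E, B8->T, B9->E, B8->T, B9->E, B8->T, B9->E, B8->T, B9->E, B8->T, B9->E, ...; covered: B1=T, B5=T, B6=T, B8=T, B8=F, B9=S, B9=E
#10 (y=10) -> B1->F, B3->S, B2->F, B5->T, B6->F, B7->T, B9->E, B8->T, B9->E, B8->T, B9->E, B8->T, B9->E, B8->T, ...; covered: B1=F, B2=F, B3=S, B5=T, B6=F, B7=T, B8=T, B8=F, B9=S, B9=E
the full pool covers 16 outcomes: B1=T, B1=F, B2=T, B2=F, B3=S, B3=E, B4=T, B5=T, B6=T, B6=F, B7=T, B7=F, B8=T, B8=F, B9=S, B9=E
checked all size-1 subsets: none covers 16 outcomes (max 11/16)
checked all size-2 subsets: none covers 16 outcomes (max 14/16)
the canonical winner is {2, 3, 7}: size 3, full 16-outcome coverage, earliest index list among size-3 covers

Answer: 3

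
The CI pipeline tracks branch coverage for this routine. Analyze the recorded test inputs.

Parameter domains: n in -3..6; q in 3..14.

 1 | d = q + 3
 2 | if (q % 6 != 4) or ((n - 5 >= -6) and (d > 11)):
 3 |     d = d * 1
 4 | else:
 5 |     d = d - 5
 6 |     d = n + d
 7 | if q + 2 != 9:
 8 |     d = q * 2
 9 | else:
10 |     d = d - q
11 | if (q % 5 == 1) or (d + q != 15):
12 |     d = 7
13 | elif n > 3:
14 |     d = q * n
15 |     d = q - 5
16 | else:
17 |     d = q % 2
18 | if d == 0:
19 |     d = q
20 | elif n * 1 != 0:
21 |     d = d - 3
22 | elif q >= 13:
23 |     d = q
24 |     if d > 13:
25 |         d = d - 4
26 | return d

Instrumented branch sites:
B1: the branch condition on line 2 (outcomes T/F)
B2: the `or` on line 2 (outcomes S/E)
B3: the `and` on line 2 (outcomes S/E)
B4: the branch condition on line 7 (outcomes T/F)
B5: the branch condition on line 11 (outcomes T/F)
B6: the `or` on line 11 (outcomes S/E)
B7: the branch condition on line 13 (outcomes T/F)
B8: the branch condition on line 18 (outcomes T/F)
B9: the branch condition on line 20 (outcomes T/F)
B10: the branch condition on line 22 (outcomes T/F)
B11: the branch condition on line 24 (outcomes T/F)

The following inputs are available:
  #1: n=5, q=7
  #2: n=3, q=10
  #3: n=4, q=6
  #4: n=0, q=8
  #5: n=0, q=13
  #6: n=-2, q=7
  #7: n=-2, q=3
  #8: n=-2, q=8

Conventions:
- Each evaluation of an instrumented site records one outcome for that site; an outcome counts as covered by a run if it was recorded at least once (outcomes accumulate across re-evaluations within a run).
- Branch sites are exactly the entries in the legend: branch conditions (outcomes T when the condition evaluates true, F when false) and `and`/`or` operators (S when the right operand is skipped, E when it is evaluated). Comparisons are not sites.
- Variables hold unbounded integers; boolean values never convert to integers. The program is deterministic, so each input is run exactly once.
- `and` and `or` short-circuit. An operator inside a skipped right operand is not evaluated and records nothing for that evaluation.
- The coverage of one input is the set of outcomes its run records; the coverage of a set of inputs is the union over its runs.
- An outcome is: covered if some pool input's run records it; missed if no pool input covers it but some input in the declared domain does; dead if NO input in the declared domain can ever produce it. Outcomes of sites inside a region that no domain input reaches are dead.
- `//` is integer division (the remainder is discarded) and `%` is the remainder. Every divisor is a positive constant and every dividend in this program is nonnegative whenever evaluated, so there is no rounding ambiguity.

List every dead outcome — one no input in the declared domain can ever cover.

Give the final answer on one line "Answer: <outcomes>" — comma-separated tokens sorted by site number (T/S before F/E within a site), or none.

running all 120 domain inputs and tallying outcomes:
  reachable outcomes have witnesses, e.g. B1=T (e.g. n=-3, q=3), B1=F (e.g. n=-3, q=4), B2=S (e.g. n=-3, q=3), B2=E (e.g. n=-3, q=4)

Answer: none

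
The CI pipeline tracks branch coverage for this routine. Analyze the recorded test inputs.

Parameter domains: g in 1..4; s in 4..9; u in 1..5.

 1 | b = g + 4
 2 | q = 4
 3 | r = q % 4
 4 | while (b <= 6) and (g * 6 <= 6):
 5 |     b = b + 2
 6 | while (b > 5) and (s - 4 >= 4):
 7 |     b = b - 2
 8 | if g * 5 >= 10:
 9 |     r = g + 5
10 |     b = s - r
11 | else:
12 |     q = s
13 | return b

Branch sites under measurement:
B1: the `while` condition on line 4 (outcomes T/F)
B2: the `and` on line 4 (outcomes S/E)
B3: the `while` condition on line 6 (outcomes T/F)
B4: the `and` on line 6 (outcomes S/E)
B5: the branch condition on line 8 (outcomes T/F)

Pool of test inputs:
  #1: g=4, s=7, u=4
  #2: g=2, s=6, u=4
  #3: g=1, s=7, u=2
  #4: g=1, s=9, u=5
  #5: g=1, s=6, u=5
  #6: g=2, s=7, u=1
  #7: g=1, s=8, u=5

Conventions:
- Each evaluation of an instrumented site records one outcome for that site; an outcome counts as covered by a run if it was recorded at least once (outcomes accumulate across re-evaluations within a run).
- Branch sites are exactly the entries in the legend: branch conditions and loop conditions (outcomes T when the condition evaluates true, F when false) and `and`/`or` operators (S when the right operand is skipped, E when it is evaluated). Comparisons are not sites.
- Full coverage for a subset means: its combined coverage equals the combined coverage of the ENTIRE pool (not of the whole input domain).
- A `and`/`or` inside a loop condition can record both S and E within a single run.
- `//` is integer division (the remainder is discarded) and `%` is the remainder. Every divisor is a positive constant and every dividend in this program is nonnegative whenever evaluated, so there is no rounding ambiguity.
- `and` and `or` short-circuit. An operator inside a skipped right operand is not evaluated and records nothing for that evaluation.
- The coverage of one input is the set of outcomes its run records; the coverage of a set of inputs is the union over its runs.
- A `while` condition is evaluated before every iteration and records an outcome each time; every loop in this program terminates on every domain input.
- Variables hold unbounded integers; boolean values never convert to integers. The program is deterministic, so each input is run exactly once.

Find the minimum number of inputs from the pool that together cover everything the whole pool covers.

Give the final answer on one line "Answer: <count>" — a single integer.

test 1 (g=4, s=7, u=4) hits B1=F, B2=S, B3=F, B4=E, B5=T
test 2 (g=2, s=6, u=4) hits B1=F, B2=E, B3=F, B4=E, B5=T
test 3 (g=1, s=7, u=2) hits B1=T, B1=F, B2=S, B2=E, B3=F, B4=E, B5=F
test 4 (g=1, s=9, u=5) hits B1=T, B1=F, B2=S, B2=E, B3=T, B3=F, B4=S, B4=E, B5=F
test 5 (g=1, s=6, u=5) hits B1=T, B1=F, B2=S, B2=E, B3=F, B4=E, B5=F
test 6 (g=2, s=7, u=1) hits B1=F, B2=E, B3=F, B4=E, B5=T
test 7 (g=1, s=8, u=5) hits B1=T, B1=F, B2=S, B2=E, B3=T, B3=F, B4=S, B4=E, B5=F
pool-wide coverage (10 outcomes): B1=T, B1=F, B2=S, B2=E, B3=T, B3=F, B4=S, B4=E, B5=T, B5=F
every size-1 subset falls short of the 10 outcomes (best: 9/10)
at size 2, {1, 4} reaches all 10 outcomes; every lexicographically earlier size-2 subset fails

Answer: 2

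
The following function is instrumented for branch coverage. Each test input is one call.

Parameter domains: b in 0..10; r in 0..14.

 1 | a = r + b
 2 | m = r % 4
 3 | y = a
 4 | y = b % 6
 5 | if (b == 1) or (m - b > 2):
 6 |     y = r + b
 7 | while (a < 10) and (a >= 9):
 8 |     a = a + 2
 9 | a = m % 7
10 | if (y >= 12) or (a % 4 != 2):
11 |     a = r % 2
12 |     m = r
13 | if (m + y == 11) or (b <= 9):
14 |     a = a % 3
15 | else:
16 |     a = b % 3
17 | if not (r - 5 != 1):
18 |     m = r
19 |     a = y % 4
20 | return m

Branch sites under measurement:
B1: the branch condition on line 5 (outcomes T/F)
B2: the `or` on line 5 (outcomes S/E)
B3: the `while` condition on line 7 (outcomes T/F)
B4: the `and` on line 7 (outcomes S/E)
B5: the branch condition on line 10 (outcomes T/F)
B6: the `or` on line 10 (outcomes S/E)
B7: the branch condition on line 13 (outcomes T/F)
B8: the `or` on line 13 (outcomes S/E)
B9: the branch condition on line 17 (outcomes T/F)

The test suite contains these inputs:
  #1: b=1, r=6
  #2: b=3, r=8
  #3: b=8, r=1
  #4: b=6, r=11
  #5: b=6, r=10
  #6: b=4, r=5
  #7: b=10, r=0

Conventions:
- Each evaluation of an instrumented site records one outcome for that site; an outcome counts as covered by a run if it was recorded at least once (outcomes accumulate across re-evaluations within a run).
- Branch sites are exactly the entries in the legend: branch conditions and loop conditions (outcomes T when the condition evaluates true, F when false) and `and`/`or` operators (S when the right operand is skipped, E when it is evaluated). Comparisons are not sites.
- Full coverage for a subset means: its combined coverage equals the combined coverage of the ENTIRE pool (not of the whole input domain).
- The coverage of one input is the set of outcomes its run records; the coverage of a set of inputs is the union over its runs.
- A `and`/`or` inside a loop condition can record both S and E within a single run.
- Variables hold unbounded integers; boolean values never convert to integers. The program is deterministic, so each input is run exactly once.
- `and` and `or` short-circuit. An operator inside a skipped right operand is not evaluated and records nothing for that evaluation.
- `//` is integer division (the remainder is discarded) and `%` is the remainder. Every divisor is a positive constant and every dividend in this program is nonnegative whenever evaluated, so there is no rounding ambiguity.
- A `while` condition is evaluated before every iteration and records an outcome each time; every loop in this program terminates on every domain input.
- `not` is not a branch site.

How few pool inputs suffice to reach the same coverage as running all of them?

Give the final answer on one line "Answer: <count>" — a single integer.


run #1 (b=1, r=6) runs B2->S, B1->T, B4->E, B3->F, B6->E, B5->F, B8->E, B7->T, B9->T; records B1=T, B2=S, B3=F, B4=E, B5=F, B6=E, B7=T, B8=E, B9=T
run #2 (b=3, r=8) runs B2->E, B1->F, B4->S, B3->F, B6->E, B5->T, B8->S, B7->T, B9->F; records B1=F, B2=E, B3=F, B4=S, B5=T, B6=E, B7=T, B8=S, B9=F
run #3 (b=8, r=1) runs B2->E, B1->F, B4->E, B3->T, B4->S, B3->F, B6->E, B5->T, B8->E, B7->T, B9->F; records B1=F, B2=E, B3=T, B3=F, B4=S, B4=E, B5=T, B6=E, B7=T, B8=E, B9=F
run #4 (b=6, r=11) runs B2->E, B1->F, B4->S, B3->F, B6->E, B5->T, B8->S, B7->T, B9->F; records B1=F, B2=E, B3=F, B4=S, B5=T, B6=E, B7=T, B8=S, B9=F
run #5 (b=6, r=10) runs B2->E, B1->F, B4->S, B3->F, B6->E, B5->F, B8->E, B7->T, B9->F; records B1=F, B2=E, B3=F, B4=S, B5=F, B6=E, B7=T, B8=E, B9=F
run #6 (b=4, r=5) runs B2->E, B1->F, B4->E, B3->T, B4->S, B3->F, B6->E, B5->T, B8->E, B7->T, B9->F; records B1=F, B2=E, B3=T, B3=F, B4=S, B4=E, B5=T, B6=E, B7=T, B8=E, B9=F
run #7 (b=10, r=0) runs B2->E, B1->F, B4->S, B3->F, B6->E, B5->T, B8->E, B7->F, B9->F; records B1=F, B2=E, B3=F, B4=S, B5=T, B6=E, B7=F, B8=E, B9=F
the full pool covers 17 outcomes: B1=T, B1=F, B2=S, B2=E, B3=T, B3=F, B4=S, B4=E, B5=T, B5=F, B6=E, B7=T, B7=F, B8=S, B8=E, B9=T, B9=F
every size-1 subset falls short of the 17 outcomes (best: 11/17)
every size-2 subset falls short of the 17 outcomes (best: 15/17)
every size-3 subset falls short of the 17 outcomes (best: 16/17)
the canonical winner is {1, 2, 3, 7}: size 4, full 17-outcome coverage, earliest index list among size-4 covers
Answer: 4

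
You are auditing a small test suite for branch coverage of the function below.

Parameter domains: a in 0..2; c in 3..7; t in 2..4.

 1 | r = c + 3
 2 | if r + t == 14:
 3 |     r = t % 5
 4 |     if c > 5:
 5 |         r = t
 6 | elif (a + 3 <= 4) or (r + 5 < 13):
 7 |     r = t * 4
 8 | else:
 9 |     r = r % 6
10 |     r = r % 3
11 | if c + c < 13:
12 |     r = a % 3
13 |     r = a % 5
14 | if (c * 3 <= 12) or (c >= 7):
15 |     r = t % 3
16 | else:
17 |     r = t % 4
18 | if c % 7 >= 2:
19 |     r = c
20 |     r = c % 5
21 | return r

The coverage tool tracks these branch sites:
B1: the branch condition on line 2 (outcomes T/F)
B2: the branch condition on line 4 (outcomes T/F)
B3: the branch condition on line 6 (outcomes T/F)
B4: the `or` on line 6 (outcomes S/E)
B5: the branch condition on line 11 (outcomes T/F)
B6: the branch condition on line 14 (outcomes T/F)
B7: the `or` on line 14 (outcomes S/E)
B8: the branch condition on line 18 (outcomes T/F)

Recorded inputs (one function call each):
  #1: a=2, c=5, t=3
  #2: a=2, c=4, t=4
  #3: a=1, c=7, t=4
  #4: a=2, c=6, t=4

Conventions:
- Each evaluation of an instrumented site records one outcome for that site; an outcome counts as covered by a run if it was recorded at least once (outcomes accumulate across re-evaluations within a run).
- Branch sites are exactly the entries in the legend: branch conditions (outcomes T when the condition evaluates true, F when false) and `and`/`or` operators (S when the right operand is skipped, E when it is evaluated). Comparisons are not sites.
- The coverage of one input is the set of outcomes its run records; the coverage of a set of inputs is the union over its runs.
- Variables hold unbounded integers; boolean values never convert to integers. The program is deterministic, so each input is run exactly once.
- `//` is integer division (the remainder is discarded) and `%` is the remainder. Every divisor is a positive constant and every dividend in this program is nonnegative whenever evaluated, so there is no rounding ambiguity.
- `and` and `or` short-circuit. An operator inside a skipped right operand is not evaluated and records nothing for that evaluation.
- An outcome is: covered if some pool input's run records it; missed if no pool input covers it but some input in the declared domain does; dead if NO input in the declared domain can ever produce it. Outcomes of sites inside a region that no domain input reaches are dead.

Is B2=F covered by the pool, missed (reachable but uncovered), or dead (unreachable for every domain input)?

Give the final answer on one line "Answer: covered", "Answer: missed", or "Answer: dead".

no pool input records B2=F
checking all 45 inputs in the declared domain: B2=F is never recorded -> dead

Answer: dead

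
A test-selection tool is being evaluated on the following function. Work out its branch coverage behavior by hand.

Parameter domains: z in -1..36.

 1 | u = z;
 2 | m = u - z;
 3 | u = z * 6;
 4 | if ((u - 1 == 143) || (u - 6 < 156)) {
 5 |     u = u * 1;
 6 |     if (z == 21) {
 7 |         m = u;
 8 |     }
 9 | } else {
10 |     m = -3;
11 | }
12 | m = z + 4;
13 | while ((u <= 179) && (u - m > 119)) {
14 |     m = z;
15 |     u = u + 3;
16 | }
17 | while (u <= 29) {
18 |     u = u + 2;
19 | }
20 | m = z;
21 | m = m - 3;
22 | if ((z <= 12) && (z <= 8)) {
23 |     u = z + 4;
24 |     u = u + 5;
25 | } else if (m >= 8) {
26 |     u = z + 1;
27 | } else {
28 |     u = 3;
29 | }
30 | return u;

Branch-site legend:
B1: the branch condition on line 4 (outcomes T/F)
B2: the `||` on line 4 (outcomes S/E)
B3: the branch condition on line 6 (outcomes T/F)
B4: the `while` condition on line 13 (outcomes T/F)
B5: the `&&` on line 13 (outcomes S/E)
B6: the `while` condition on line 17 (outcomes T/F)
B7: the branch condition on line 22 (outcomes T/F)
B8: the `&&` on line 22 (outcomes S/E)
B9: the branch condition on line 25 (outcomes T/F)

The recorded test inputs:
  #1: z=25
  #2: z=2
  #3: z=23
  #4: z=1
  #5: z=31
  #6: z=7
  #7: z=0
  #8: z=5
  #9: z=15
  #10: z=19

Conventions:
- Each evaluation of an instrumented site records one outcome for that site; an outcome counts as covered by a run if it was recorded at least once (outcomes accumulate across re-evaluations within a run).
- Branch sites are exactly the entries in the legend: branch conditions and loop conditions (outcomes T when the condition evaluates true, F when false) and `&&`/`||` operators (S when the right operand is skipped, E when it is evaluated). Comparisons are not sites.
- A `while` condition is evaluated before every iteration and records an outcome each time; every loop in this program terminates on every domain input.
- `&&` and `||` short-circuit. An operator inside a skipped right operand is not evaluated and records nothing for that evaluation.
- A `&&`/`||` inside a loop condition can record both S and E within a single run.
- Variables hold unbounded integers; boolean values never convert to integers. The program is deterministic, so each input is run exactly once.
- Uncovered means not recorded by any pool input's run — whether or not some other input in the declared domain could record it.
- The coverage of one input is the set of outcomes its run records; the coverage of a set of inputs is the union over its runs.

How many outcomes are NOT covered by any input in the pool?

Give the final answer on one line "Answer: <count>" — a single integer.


input #1, z=25: events B2->E, B1->T, B3->F, B5->E, B4->T, B5->E, B4->T, B5->E, B4->T, B5->E, B4->T, B5->E, B4->T, B5->E, ...; outcomes B1=T, B2=E, B3=F, B4=T, B4=F, B5=S, B5=E, B6=F, B7=F, B8=S, B9=T
input #2, z=2: events B2->E, B1->T, B3->F, B5->E, B4->F, B6->T, B6->T, B6->T, B6->T, B6->T, B6->T, B6->T, B6->T, B6->T, ...; outcomes B1=T, B2=E, B3=F, B4=F, B5=E, B6=T, B6=F, B7=T, B8=E
input #3, z=23: events B2->E, B1->T, B3->F, B5->E, B4->F, B6->F, B8->S, B7->F, B9->T; outcomes B1=T, B2=E, B3=F, B4=F, B5=E, B6=F, B7=F, B8=S, B9=T
input #4, z=1: events B2->E, B1->T, B3->F, B5->E, B4->F, B6->T, B6->T, B6->T, B6->T, B6->T, B6->T, B6->T, B6->T, B6->T, ...; outcomes B1=T, B2=E, B3=F, B4=F, B5=E, B6=T, B6=F, B7=T, B8=E
input #5, z=31: events B2->E, B1->F, B5->S, B4->F, B6->F, B8->S, B7->F, B9->T; outcomes B1=F, B2=E, B4=F, B5=S, B6=F, B7=F, B8=S, B9=T
input #6, z=7: events B2->E, B1->T, B3->F, B5->E, B4->F, B6->F, B8->E, B7->T; outcomes B1=T, B2=E, B3=F, B4=F, B5=E, B6=F, B7=T, B8=E
input #7, z=0: events B2->E, B1->T, B3->F, B5->E, B4->F, B6->T, B6->T, B6->T, B6->T, B6->T, B6->T, B6->T, B6->T, B6->T, ...; outcomes B1=T, B2=E, B3=F, B4=F, B5=E, B6=T, B6=F, B7=T, B8=E
input #8, z=5: events B2->E, B1->T, B3->F, B5->E, B4->F, B6->F, B8->E, B7->T; outcomes B1=T, B2=E, B3=F, B4=F, B5=E, B6=F, B7=T, B8=E
input #9, z=15: events B2->E, B1->T, B3->F, B5->E, B4->F, B6->F, B8->S, B7->F, B9->T; outcomes B1=T, B2=E, B3=F, B4=F, B5=E, B6=F, B7=F, B8=S, B9=T
input #10, z=19: events B2->E, B1->T, B3->F, B5->E, B4->F, B6->F, B8->S, B7->F, B9->T; outcomes B1=T, B2=E, B3=F, B4=F, B5=E, B6=F, B7=F, B8=S, B9=T
union over the pool: B1=T, B1=F, B2=E, B3=F, B4=T, B4=F, B5=S, B5=E, B6=T, B6=F, B7=T, B7=F, B8=S, B8=E, B9=T
uncovered (3 of 18): B2=S, B3=T, B9=F
Answer: 3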